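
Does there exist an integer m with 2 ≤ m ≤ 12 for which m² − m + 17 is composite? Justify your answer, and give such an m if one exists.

The values for m = 2, 3, …, 12 are 19, 23, 29, 37, 47, 59, 73, 89, 107, 127, 149, and each of these is prime.
So no value in the range makes the expression composite.

No such integer m in that range exists.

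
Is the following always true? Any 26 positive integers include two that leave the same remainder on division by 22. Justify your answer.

Each integer lies in one of the 22 residue classes modulo 22.
With 26 integers and only 22 classes, the pigeonhole principle forces two of them, say a and b, into the same class.
That is, a and b leave the same remainder on division by 22, as claimed.

True.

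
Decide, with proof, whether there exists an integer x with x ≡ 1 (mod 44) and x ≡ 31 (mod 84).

Reduce both congruences modulo 4, which divides 44 and 84: they say x ≡ 1 (mod 4) and x ≡ 31 (mod 4).
However 1 ≡ 1 and 31 ≡ 3 (mod 4), and 1 ≠ 3.
So no integer satisfies both congruences.

No such integer exists.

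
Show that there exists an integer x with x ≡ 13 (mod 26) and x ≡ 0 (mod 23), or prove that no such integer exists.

x = 299

gcd(26, 23) = 1, so the Chinese Remainder Theorem guarantees exactly one residue class mod 598 satisfying both.
Write x = 13 + 26t and require 13 + 26t ≡ 0 (mod 23), i.e. 26t ≡ 10 (mod 23).
26 ≡ 3 (mod 23), so this reads 3t ≡ 10 (mod 23). Note 3·8 = 24 ≡ 1 (mod 23) (as 24 − 1 = 1·23), so 3⁻¹ ≡ 8.
Therefore t ≡ 8·10 = 80 ≡ 11 (mod 23).
With t = 11: x = 13 + 26·11 = 299.
Verify: 299 = 11·26 + 13 and 299 = 13·23 + 0. ✓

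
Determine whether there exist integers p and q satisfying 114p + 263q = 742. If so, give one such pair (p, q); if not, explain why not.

Since gcd(114, 263) = 1, every integer is an integer combination of 114 and 263.
Run the Euclidean algorithm on 263 and 114: 263 = 2·114 + 35, 114 = 3·35 + 9, 35 = 3·9 + 8, 9 = 1·8 + 1, 8 = 8·1 + 0.
Working back up the chain: 1 = 9 − 1·8 = 9 − (35 − 3·9) = −35 + 4·9 = −35 + 4·(114 − 3·35) = 4·114 − 13·35 = 4·114 − 13·(263 − 2·114) = −13·263 + 30·114. So 114·30 + 263·(-13) = 1.
Multiplying through by 742: p = 30·742 = 22260, q = (-13)·742 = -9646 is a solution.
The general solution is p = 22260 + 263k, q = -9646 − 114k; taking k = -84 gives the smaller pair p = 168, q = -70.
Check: 114·168 + 263·(-70) = 19152 − 18410 = 742. ✓

p = 168, q = -70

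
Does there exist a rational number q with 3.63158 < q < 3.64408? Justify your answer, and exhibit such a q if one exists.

Look for a denominator N such that an integer falls strictly between N·3.63158 and N·3.64408. N = 11 works: 11·3.63158 = 39.94738 < 40 < 40.08488 = 11·3.64408.
So q = 40/11 works: it is a ratio of integers, and dividing 11·3.63158 < 40 < 11·3.64408 through by 11 gives 3.63158 < 40/11 < 3.64408.

q = 40/11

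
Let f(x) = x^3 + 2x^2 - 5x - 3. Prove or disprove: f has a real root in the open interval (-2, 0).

Yes, f has a root in the interval.

f(-2) = 7 and f(0) = -3, which have opposite signs.
As a polynomial, f is continuous on every closed interval.
By the Intermediate Value Theorem f must vanish at some point of (-2, 0).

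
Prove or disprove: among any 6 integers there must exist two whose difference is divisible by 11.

Try 6 consecutive integers, 5, 6, …, 10. Their remainders mod 11 are 5, 6, 7, 8, 9, 10 — pairwise different, as any 6 ≤ 11 consecutive integers have distinct residues.
Any two of them differ by at most 5 < 11 and by at least 1, so no difference is a multiple of 11.

No; for instance {5, 6, 7, 8, 9, 10} is a counterexample.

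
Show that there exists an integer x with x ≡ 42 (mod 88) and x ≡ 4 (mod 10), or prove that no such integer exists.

x = 394

gcd(88, 10) = 2. A simultaneous solution exists iff 42 ≡ 4 (mod 2); here 42 mod 2 = 0 = 4 mod 2, so it does.
List candidates x ≡ 42 (mod 88): 42, 130, 218, 306, 394. Modulo 10 these are 2, 0, 8, 6, 4; 394 gives 4 as required.
Indeed 394 ≡ 42 (mod 88) and 394 ≡ 4 (mod 10).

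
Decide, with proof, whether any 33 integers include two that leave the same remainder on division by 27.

Yes.

Partition the integers by their residue mod 27; there are 27 classes.
Since 33 > 27, two of the 33 integers must share a residue class by the pigeonhole principle; call them a and b.
That is, a and b leave the same remainder on division by 27, as claimed.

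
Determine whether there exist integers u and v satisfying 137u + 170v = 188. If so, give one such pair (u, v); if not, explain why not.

u = 154, v = -123

Since gcd(137, 170) = 1, every integer is an integer combination of 137 and 170.
Dividing repeatedly: 170 = 1·137 + 33, 137 = 4·33 + 5, 33 = 6·5 + 3, 5 = 1·3 + 2, 3 = 1·2 + 1, 2 = 2·1 + 0.
Working back up the chain: 1 = 3 − 1·2 = 3 − (5 − 1·3) = −5 + 2·3 = −5 + 2·(33 − 6·5) = 2·33 − 13·5 = 2·33 − 13·(137 − 4·33) = −13·137 + 54·33 = −13·137 + 54·(170 − 1·137) = 54·170 − 67·137. So 137·(-67) + 170·54 = 1.
Times 188: 137·(-12596) + 170·10152 = 188, so (-12596, 10152) solves it.
The general solution is u = -12596 + 170k, v = 10152 − 137k; taking k = 75 gives the smaller pair u = 154, v = -123.
Indeed 137·154 + 170·(-123) = 21098 − 20910 = 188.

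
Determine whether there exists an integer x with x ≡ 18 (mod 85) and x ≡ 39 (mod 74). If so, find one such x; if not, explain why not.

x = 4183

The moduli 85 and 74 are coprime, so by the Chinese Remainder Theorem a unique solution modulo 6290 exists.
Write x = 18 + 85t and require 18 + 85t ≡ 39 (mod 74), i.e. 85t ≡ 21 (mod 74).
85 ≡ 11 (mod 74), so this reads 11t ≡ 21 (mod 74). Since 11·27 = 297 = 4·74 + 1, the inverse of 11 mod 74 is 27.
Therefore t ≡ 27·21 = 567 ≡ 49 (mod 74).
With t = 49: x = 18 + 85·49 = 4183.
Indeed 4183 ≡ 18 (mod 85) and 4183 ≡ 39 (mod 74).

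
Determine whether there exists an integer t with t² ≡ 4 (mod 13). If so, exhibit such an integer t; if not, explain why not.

t = 11

t = 11 works: 11² = 121, and 121 − 4 = 117 = 9·13.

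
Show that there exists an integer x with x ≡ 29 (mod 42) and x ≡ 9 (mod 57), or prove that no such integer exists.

Reduce both congruences modulo 3, which divides 42 and 57: they say x ≡ 29 (mod 3) and x ≡ 9 (mod 3).
These are incompatible: 29 − 9 = 20 is not divisible by 3.
So no integer satisfies both congruences.

No such integer exists.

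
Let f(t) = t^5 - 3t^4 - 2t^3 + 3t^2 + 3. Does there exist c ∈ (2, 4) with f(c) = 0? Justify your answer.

f(2) = -17 and f(4) = 179, which have opposite signs.
As a polynomial, f is continuous on every closed interval.
So by the Intermediate Value Theorem there is a c strictly between 2 and 4 with f(c) = 0.

Yes, such a c exists.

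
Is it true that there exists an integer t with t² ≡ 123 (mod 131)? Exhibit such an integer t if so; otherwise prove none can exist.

t = 56 works: 56² = 3136, and 3136 − 123 = 3013 = 23·131.

t = 56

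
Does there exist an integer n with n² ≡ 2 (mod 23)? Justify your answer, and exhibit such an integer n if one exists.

n = 5

Take n = 5. Then 5² = 25 = 1·23 + 2, so 5² ≡ 2 (mod 23).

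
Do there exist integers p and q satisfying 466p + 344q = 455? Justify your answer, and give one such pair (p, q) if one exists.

No such integers exist.

Any value of 466p + 344q is a multiple of gcd(466, 344) = 2.
However 455 leaves remainder 1 on division by 2.
So the equation is unsolvable over ℤ.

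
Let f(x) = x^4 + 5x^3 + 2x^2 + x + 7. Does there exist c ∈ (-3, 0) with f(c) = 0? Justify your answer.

Such a root exists.

f(-3) = -32 and f(0) = 7, which have opposite signs.
f is continuous everywhere (it is a polynomial), in particular on [-3, 0].
By the Intermediate Value Theorem f must vanish at some point of (-3, 0).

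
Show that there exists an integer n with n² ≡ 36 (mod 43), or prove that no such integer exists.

n = 37

n = 37 works: 37² = 1369, and 1369 − 36 = 1333 = 31·43.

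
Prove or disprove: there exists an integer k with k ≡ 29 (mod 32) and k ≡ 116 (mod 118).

Reduce both congruences modulo 2, which divides 32 and 118: they say k ≡ 29 (mod 2) and k ≡ 116 (mod 2).
These are incompatible: 29 − 116 = -87 is not divisible by 2.
Hence the system has no solution.

No, no such integer exists.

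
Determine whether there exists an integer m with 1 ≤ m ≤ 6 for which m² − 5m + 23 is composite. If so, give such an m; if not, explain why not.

No such integer m in that range exists.

The values for m = 1, 2, …, 6 are 19, 17, 17, 19, 23, 29, and each of these is prime.
So no value in the range makes the expression composite.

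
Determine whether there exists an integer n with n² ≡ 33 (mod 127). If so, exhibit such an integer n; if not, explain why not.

Apply Euler's criterion with the prime 127: 33 is a quadratic residue iff 33^63 ≡ 1 (mod 127), and a non-residue iff it is ≡ −1.
Squaring successively (mod 127): 33^2 = 1089 ≡ 73; 33^4 ≡ 73² = 5329 ≡ 122; 33^8 ≡ 122² = 14884 ≡ 25; 33^16 ≡ 25² = 625 ≡ 117; 33^32 ≡ 117² = 13689 ≡ 100.
Since 63 = 32 + 16 + 8 + 4 + 2 + 1, 33^63 ≡ 100 · 117 · 25 · 122 · 73 · 33; multiplying out mod 127: 100·117 = 11700 ≡ 16, then 16·25 = 400 ≡ 19, then 19·122 = 2318 ≡ 32, then 32·73 = 2336 ≡ 50, then 50·33 = 1650 ≡ 126. Thus 33^63 ≡ 126 ≡ −1 (mod 127).
The value −1 means 33 is a non-residue modulo 127, so n² ≡ 33 (mod 127) is impossible.

No, no such integer exists.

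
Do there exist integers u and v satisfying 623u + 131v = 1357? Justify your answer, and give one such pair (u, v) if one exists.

Since gcd(623, 131) = 1, every integer is an integer combination of 623 and 131.
Run the Euclidean algorithm on 623 and 131: 623 = 4·131 + 99, 131 = 1·99 + 32, 99 = 3·32 + 3, 32 = 10·3 + 2, 3 = 1·2 + 1, 2 = 2·1 + 0.
Back-substituting, 1 = 3 − 1·2 = 3 − (32 − 10·3) = −32 + 11·3 = −32 + 11·(99 − 3·32) = 11·99 − 34·32 = 11·99 − 34·(131 − 1·99) = −34·131 + 45·99 = −34·131 + 45·(623 − 4·131) = 45·623 − 214·131; that is, 623·45 + 131·(-214) = 1.
Scaling by 1357 gives the particular solution (u, v) = (61065, -290398).
Subtracting 466·131 from u and adding 466·623 to v gives the tidier solution (19, -80).
Check: 623·19 + 131·(-80) = 11837 − 10480 = 1357. ✓

u = 19, v = -80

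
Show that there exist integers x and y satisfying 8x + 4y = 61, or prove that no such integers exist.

No, no such integers exist.

gcd(8, 4) = 4, so every integer of the form 8x + 4y is a multiple of 4.
But 61 = 4·15 + 1, so 4 ∤ 61.
So the equation is unsolvable over ℤ.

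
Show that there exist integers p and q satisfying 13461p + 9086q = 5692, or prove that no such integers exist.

Any value of 13461p + 9086q is a multiple of gcd(13461, 9086) = 7.
But 5692 = 7·813 + 1, so 7 ∤ 5692.
Hence no integers p, q satisfy the equation.

There are no such integers.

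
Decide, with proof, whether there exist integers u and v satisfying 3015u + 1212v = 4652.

No such integers exist.

gcd(3015, 1212) = 3, so every integer of the form 3015u + 1212v is a multiple of 3.
However 4652 leaves remainder 2 on division by 3.
So the equation is unsolvable over ℤ.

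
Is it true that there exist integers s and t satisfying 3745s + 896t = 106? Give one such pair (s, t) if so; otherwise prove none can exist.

No, no such integers exist.

Both 3745 and 896 are divisible by gcd(3745, 896) = 7, hence so is any combination 3745s + 896t.
But 106 = 7·15 + 1, so 7 ∤ 106.
Hence no integers s, t satisfy the equation.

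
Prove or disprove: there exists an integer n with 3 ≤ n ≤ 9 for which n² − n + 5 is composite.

n = 6

At n = 6: 6² − 6 + 5 = 35 = 5·7, which is composite.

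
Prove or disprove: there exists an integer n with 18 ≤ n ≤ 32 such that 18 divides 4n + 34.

Scanning upward from n = 18 gives 106, 110, 114, 118, 122, none divisible by 18. At n = 23 we get 4·23 + 34 = 126, and 126 = 18·7.

n = 23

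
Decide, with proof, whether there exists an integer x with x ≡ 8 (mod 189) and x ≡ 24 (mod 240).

There is no such integer.

Reduce both congruences modulo 3, which divides 189 and 240: they say x ≡ 8 (mod 3) and x ≡ 24 (mod 3).
However 8 ≡ 2 and 24 ≡ 0 (mod 3), and 2 ≠ 0.
Hence the system has no solution.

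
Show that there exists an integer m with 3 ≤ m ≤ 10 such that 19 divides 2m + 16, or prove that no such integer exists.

At m = 3, 2·3 + 16 = 22 ≡ 3 (mod 19), and each step in m adds 2, giving residues 3, 5, 7, 9, 11, 13, 15, 17 for m = 3, 4, …, 10.
None is 0, so 19 never divides 2m + 16 on this range.

No, no such integer m in that range exists.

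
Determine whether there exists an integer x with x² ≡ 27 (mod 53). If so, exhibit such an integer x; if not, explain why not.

There is no such integer.

53 is prime, so by Euler's criterion 27 is a square mod 53 iff 27^((53−1)/2) = 27^26 ≡ 1 (mod 53).
Repeated squaring mod 53: 27^2 = 729 ≡ 40; 27^4 ≡ 40² = 1600 ≡ 10; 27^8 ≡ 10² = 100 ≡ 47; 27^16 ≡ 47² = 2209 ≡ 36.
Since 26 = 16 + 8 + 2, 27^26 ≡ 36 · 47 · 40; multiplying out mod 53: 36·47 = 1692 ≡ 49, then 49·40 = 1960 ≡ 52. Thus 27^26 ≡ 52 ≡ −1 (mod 53).
The value −1 means 27 is a non-residue modulo 53, so x² ≡ 27 (mod 53) is impossible.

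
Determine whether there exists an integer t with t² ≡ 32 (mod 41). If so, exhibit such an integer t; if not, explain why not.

Take t = 14. Then 14² = 196 = 4·41 + 32, so 14² ≡ 32 (mod 41).

t = 14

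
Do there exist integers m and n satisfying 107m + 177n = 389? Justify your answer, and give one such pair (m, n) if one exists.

Since gcd(107, 177) = 1, every integer is an integer combination of 107 and 177.
Euclidean algorithm: 177 = 1·107 + 70, 107 = 1·70 + 37, 70 = 1·37 + 33, 37 = 1·33 + 4, 33 = 8·4 + 1, 4 = 4·1 + 0.
Unwinding: 1 = 33 − 8·4 = 33 − 8·(37 − 1·33) = −8·37 + 9·33 = −8·37 + 9·(70 − 1·37) = 9·70 − 17·37 = 9·70 − 17·(107 − 1·70) = −17·107 + 26·70 = −17·107 + 26·(177 − 1·107) = 26·177 − 43·107, i.e. 107·(-43) + 177·26 = 1.
Multiplying through by 389: m = (-43)·389 = -16727, n = 26·389 = 10114 is a solution.
Shifting by a multiple of (177, −107) keeps it a solution: m = -16727 + 95·177 = 88, n = 10114 − 95·107 = -51.
Indeed 107·88 + 177·(-51) = 9416 − 9027 = 389.

m = 88, n = -51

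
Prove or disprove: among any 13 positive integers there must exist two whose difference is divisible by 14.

Take the 13 consecutive integers 17, 18, …, 29: their residues mod 14 are all distinct because 13 ≤ 14.
The differences between them range over 1, …, 12, none of which is divisible by 14.

No; for instance {17, 18, 19, 20, 21, 22, 23, 24, 25, 26, 27, 28, 29} is a counterexample.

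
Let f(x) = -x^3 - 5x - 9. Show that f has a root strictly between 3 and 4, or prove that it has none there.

f(3) = -51 and f(4) = -93, both negative.
f'(x) = -3x^2 - 5 has discriminant 0² − 4·(-3)·(-5) = -60 < 0, so f' has no real roots and is negative for every real x.
Hence f is strictly decreasing on ℝ, and in particular on [3, 4]. A strictly monotone function with same-sign endpoint values stays negative on the whole interval, so f has no zero in (3, 4).

f has no root in that interval.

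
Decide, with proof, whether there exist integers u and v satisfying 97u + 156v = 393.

u = 33, v = -18

Since gcd(97, 156) = 1, every integer is an integer combination of 97 and 156.
Euclidean algorithm: 156 = 1·97 + 59, 97 = 1·59 + 38, 59 = 1·38 + 21, 38 = 1·21 + 17, 21 = 1·17 + 4, 17 = 4·4 + 1, 4 = 4·1 + 0.
Working back up the chain: 1 = 17 − 4·4 = 17 − 4·(21 − 1·17) = −4·21 + 5·17 = −4·21 + 5·(38 − 1·21) = 5·38 − 9·21 = 5·38 − 9·(59 − 1·38) = −9·59 + 14·38 = −9·59 + 14·(97 − 1·59) = 14·97 − 23·59 = 14·97 − 23·(156 − 1·97) = −23·156 + 37·97. So 97·37 + 156·(-23) = 1.
Times 393: 97·14541 + 156·(-9039) = 393, so (14541, -9039) solves it.
The general solution is u = 14541 + 156k, v = -9039 − 97k; taking k = -93 gives the smaller pair u = 33, v = -18.
Check: 97·33 + 156·(-18) = 3201 − 2808 = 393. ✓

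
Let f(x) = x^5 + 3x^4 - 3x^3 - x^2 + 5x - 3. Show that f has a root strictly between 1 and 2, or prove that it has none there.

No such root exists.

f(1) = 2 and f(2) = 59, both positive, so a sign-change argument is unavailable; we show f keeps this sign on the whole interval.
Substitute x = 1 + u, where 0 < u < 1 on the interval. Expanding, f(1 + u) = u^5 + 8u^4 + 19u^3 + 18u^2 + 11u + 2.
The nonzero coefficients here are all positive, so for u > 0 every term is positive (or zero), and the constant term 2 is strictly positive.
So f is strictly positive on (1, 2); no root exists in the interval.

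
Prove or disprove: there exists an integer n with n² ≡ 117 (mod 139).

n = 16 works: 16² = 256, and 256 − 117 = 139 = 1·139.

n = 16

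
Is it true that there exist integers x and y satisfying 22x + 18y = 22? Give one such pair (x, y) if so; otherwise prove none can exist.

x = 1, y = 0

Every value of 22x + 18y is a multiple of gcd(22, 18) = 2; since 2 ∣ 22, solutions exist.
Dividing through by 2 reduces the equation to 11x + 9y = 11.
Euclidean algorithm: 11 = 1·9 + 2, 9 = 4·2 + 1, 2 = 2·1 + 0.
Unwinding: 1 = 9 − 4·2 = 9 − 4·(11 − 1·9) = −4·11 + 5·9, i.e. 11·(-4) + 9·5 = 1.
Multiplying through by 11: x = (-4)·11 = -44, y = 5·11 = 55 is a solution.
Adding 5·9 to x and subtracting 5·11 from y gives the tidier solution (1, 0).
Check: 22·1 + 18·0 = 22 + 0 = 22. ✓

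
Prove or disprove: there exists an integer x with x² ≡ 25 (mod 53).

Take x = 5. Then 5² = 25, and since 0 ≤ 25 < 53 this is already reduced: 5² ≡ 25 (mod 53).

x = 5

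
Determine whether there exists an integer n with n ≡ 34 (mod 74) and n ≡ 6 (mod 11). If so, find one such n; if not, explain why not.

n = 182

Since 74 and 11 share no common factor, CRT says the pair of congruences has a solution (unique mod 814).
Any solution of the first congruence is n = 34 + 74t; substituting into the second, 74t ≡ 6 − 34 ≡ 5 (mod 11).
74 ≡ 8 (mod 11), so this reads 8t ≡ 5 (mod 11). To invert 8 modulo 11: 11 = 1·8 + 3, 8 = 2·3 + 2, 3 = 1·2 + 1, 2 = 2·1 + 0, and unwinding, 1 = 3 − 1·2 = 3 − (8 − 2·3) = −8 + 3·3 = −8 + 3·(11 − 1·8) = 3·11 − 4·8. Thus 8⁻¹ ≡ -4 ≡ 7 (mod 11).
Multiplying by 7: t ≡ 7·5 = 35 ≡ 2 (mod 11).
With t = 2: n = 34 + 74·2 = 182.
Check: 182 mod 74 = 34, 182 mod 11 = 6. ✓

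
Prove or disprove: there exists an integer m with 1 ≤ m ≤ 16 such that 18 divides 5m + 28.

m = 16 works, since 5·16 + 28 = 108 = 6·18.

m = 16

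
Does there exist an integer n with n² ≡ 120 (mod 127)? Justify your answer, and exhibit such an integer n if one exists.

Take n = 45. Then 45² = 2025 = 15·127 + 120, so 45² ≡ 120 (mod 127).

n = 45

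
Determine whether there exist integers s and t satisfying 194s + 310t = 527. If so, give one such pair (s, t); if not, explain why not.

There are no such integers.

Any value of 194s + 310t is a multiple of gcd(194, 310) = 2.
But 527 is not a multiple of 2 (it leaves remainder 1).
Hence no integers s, t satisfy the equation.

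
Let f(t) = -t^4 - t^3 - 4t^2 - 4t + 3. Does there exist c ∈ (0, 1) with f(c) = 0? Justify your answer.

Yes, such a c exists.

f(0) = 3 and f(1) = -7, which have opposite signs.
f is continuous everywhere (it is a polynomial), in particular on [0, 1].
The Intermediate Value Theorem then guarantees some c ∈ (0, 1) with f(c) = 0.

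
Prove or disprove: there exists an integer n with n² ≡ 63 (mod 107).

107 is prime, so by Euler's criterion 63 is a square mod 107 iff 63^((107−1)/2) = 63^53 ≡ 1 (mod 107).
Repeated squaring mod 107: 63^2 = 3969 ≡ 10; 63^4 ≡ 10² = 100 ≡ 100; 63^8 ≡ 100² = 10000 ≡ 49; 63^16 ≡ 49² = 2401 ≡ 47; 63^32 ≡ 47² = 2209 ≡ 69.
Since 53 = 32 + 16 + 4 + 1, 63^53 ≡ 69 · 47 · 100 · 63; multiplying out mod 107: 69·47 = 3243 ≡ 33, then 33·100 = 3300 ≡ 90, then 90·63 = 5670 ≡ 106. Thus 63^53 ≡ 106 ≡ −1 (mod 107).
The value −1 means 63 is a non-residue modulo 107, so n² ≡ 63 (mod 107) is impossible.

There is no such integer.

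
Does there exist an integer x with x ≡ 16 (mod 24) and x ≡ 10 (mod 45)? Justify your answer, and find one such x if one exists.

x = 280

The moduli are not coprime: gcd(24, 45) = 3. Compatibility requires 3 ∣ (10 − 16) = -6, which holds, so solutions exist.
Put x = 16 + 24t, so we need 24t ≡ 39 (mod 45), equivalently (divide by 3) 8t ≡ 13 (mod 15).
Invert 8 mod 15 by the Euclidean algorithm: 15 = 1·8 + 7, 8 = 1·7 + 1, 7 = 7·1 + 0; back-substituting, 1 = 8 − 1·7 = 8 − (15 − 1·8) = −15 + 2·8. Hence 8·2 ≡ 1, so 8⁻¹ ≡ 2 (mod 15).
Multiplying by 2: t ≡ 2·13 = 26 ≡ 11 (mod 15).
Then x = 16 + 24·11 = 280.
Indeed 280 ≡ 16 (mod 24) and 280 ≡ 10 (mod 45).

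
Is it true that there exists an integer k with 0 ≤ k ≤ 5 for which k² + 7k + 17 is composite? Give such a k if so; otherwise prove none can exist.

k = 5

At k = 5: 5² + 7·5 + 17 = 77 = 7·11, which is composite.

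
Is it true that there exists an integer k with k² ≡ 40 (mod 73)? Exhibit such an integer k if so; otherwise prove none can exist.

No, no such integer exists.

Apply Euler's criterion with the prime 73: 40 is a quadratic residue iff 40^36 ≡ 1 (mod 73), and a non-residue iff it is ≡ −1.
Repeated squaring mod 73: 40^2 = 1600 ≡ 67; 40^4 ≡ 67² = 4489 ≡ 36; 40^8 ≡ 36² = 1296 ≡ 55; 40^16 ≡ 55² = 3025 ≡ 32; 40^32 ≡ 32² = 1024 ≡ 2.
Since 36 = 32 + 4, 40^36 ≡ 2 · 36; multiplying out mod 73: 2·36 = 72 ≡ 72. Thus 40^36 ≡ 72 ≡ −1 (mod 73).
By Euler's criterion 40 is a quadratic non-residue mod 73: no k satisfies k² ≡ 40 (mod 73).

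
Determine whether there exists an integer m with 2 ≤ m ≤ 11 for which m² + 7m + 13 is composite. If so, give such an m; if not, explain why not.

m = 7

At m = 7: 7² + 7·7 + 13 = 111 = 3·37, which is composite.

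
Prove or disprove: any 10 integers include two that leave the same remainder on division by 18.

Take the 10 consecutive integers 84, 85, …, 93: their residues mod 18 are all distinct because 10 ≤ 18.
So no two of them leave the same remainder on division by 18; the claim fails for this set.

No, the set {84, 85, 86, 87, 88, 89, 90, 91, 92, 93} is a counterexample.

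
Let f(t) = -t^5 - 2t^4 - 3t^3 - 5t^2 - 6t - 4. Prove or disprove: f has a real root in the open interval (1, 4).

No.

f(1) = -21 and f(4) = -1836, both negative, so a sign-change argument is unavailable; we show f keeps this sign on the whole interval.
Substitute t = 1 + u, where 0 < u < 3 on the interval. Expanding, f(1 + u) = -u^5 - 7u^4 - 21u^3 - 36u^2 - 38u - 21.
The nonzero coefficients here are all negative, so for u > 0 every term is negative (or zero), and the constant term -21 is strictly negative.
So f is strictly negative on (1, 4); no root exists in the interval.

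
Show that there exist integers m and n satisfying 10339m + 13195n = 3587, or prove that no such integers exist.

Both 10339 and 13195 are divisible by gcd(10339, 13195) = 7, hence so is any combination 10339m + 13195n.
However 3587 leaves remainder 3 on division by 7.
Hence no integers m, n satisfy the equation.

No such integers exist.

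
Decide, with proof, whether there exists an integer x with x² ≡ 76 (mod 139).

No, no such integer exists.

139 is prime, so by Euler's criterion 76 is a square mod 139 iff 76^((139−1)/2) = 76^69 ≡ 1 (mod 139).
Repeated squaring mod 139: 76^2 = 5776 ≡ 77; 76^4 ≡ 77² = 5929 ≡ 91; 76^8 ≡ 91² = 8281 ≡ 80; 76^16 ≡ 80² = 6400 ≡ 6; 76^32 ≡ 6² = 36 ≡ 36; 76^64 ≡ 36² = 1296 ≡ 45.
Since 69 = 64 + 4 + 1, 76^69 ≡ 45 · 91 · 76; multiplying out mod 139: 45·91 = 4095 ≡ 64, then 64·76 = 4864 ≡ 138. Thus 76^69 ≡ 138 ≡ −1 (mod 139).
The value −1 means 76 is a non-residue modulo 139, so x² ≡ 76 (mod 139) is impossible.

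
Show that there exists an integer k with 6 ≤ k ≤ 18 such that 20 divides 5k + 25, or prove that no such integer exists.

At k = 6 the value 55 is not a multiple of 20. Try k = 7: 5·7 + 25 = 60 = 3·20, which is divisible by 20.

k = 7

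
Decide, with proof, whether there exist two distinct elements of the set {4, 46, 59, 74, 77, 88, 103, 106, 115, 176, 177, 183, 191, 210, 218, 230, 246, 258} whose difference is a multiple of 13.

Both 46 and 59 leave remainder 7 on division by 13; their difference 13 = 1·13 is a multiple of 13.

Yes: 46 and 59.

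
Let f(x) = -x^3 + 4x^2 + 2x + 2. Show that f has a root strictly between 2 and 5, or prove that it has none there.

Yes, f has a root in the interval.

f(2) = 14 and f(5) = -13, which have opposite signs.
f is continuous everywhere (it is a polynomial), in particular on [2, 5].
By the Intermediate Value Theorem, f takes the value 0 somewhere in the open interval.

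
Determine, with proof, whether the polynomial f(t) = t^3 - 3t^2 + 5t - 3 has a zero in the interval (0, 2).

f(0) = -3 and f(2) = 3, which have opposite signs.
Since f is a polynomial it is continuous on [0, 2].
By the Intermediate Value Theorem f must vanish at some point of (0, 2).

Such a root exists.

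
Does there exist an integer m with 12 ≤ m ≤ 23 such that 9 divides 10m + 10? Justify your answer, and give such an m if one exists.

For m = 12, 13, …, 16 the values 130, 140, 150, 160, 170 are not multiples of 9. At m = 17 we get 10·17 + 10 = 180, and 180 = 9·20.

m = 17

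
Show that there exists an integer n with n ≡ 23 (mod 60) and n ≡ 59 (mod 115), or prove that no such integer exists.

gcd(60, 115) = 5. If n ≡ 23 (mod 60) and n ≡ 59 (mod 115), then n ≡ 23 (mod 5) and n ≡ 59 (mod 5).
These are incompatible: 23 − 59 = -36 is not divisible by 5.
Therefore no such n exists.

There is no such integer.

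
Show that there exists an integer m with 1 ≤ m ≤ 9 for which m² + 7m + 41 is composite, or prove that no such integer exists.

m = 1

At m = 1: 1² + 7·1 + 41 = 49 = 7·7, which is composite.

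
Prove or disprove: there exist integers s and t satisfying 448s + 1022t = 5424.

There are no such integers.

Both 448 and 1022 are divisible by gcd(448, 1022) = 14, hence so is any combination 448s + 1022t.
However 5424 leaves remainder 6 on division by 14.
Hence no integers s, t satisfy the equation.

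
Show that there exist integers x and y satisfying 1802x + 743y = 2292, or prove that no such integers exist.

x = 280, y = -676

1802 and 743 are coprime, so 1802x + 743y ranges over all of ℤ.
Run the Euclidean algorithm on 1802 and 743: 1802 = 2·743 + 316, 743 = 2·316 + 111, 316 = 2·111 + 94, 111 = 1·94 + 17, 94 = 5·17 + 9, 17 = 1·9 + 8, 9 = 1·8 + 1, 8 = 8·1 + 0.
Working back up the chain: 1 = 9 − 1·8 = 9 − (17 − 1·9) = −17 + 2·9 = −17 + 2·(94 − 5·17) = 2·94 − 11·17 = 2·94 − 11·(111 − 1·94) = −11·111 + 13·94 = −11·111 + 13·(316 − 2·111) = 13·316 − 37·111 = 13·316 − 37·(743 − 2·316) = −37·743 + 87·316 = −37·743 + 87·(1802 − 2·743) = 87·1802 − 211·743. So 1802·87 + 743·(-211) = 1.
Multiplying through by 2292: x = 87·2292 = 199404, y = (-211)·2292 = -483612 is a solution.
The general solution is x = 199404 + 743k, y = -483612 − 1802k; taking k = -268 gives the smaller pair x = 280, y = -676.
Check: 1802·280 + 743·(-676) = 504560 − 502268 = 2292. ✓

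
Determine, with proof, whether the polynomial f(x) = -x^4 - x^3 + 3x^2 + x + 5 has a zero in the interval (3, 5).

f has no root in that interval.

The endpoint values f(3) = -73 and f(5) = -665 are both negative. Claim: f(x) < 0 for every x in (3, 5).
Shift to the endpoint 3: with x = 3 + u (0 < u < 2), one computes f(3 + u) = -u^4 - 13u^3 - 60u^2 - 116u - 73.
All 5 nonzero coefficients of this polynomial in u are negative; hence for u > 0 the value is a sum of negative terms (the constant -73 among them).
So f is strictly negative on (3, 5); no root exists in the interval.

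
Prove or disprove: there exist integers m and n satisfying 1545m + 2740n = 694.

gcd(1545, 2740) = 5, so every integer of the form 1545m + 2740n is a multiple of 5.
However 694 leaves remainder 4 on division by 5.
So the equation is unsolvable over ℤ.

No, no such integers exist.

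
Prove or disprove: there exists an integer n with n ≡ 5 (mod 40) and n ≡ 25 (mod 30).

n = 85

gcd(40, 30) = 10. A simultaneous solution exists iff 5 ≡ 25 (mod 10); here 5 mod 10 = 5 = 25 mod 10, so it does.
Step through n = 5, 5 + 40, 5 + 2·40, …: the values 5, 45, 85 reduce mod 30 to 5, 15, 25. The value 85 hits 25.
Indeed 85 ≡ 5 (mod 40) and 85 ≡ 25 (mod 30).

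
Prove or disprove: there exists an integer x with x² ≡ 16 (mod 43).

x = 39 works: 39² = 1521, and 1521 − 16 = 1505 = 35·43.

x = 39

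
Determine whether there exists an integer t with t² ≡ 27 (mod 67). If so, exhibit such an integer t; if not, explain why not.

Apply Euler's criterion with the prime 67: 27 is a quadratic residue iff 27^33 ≡ 1 (mod 67), and a non-residue iff it is ≡ −1.
Repeated squaring mod 67: 27^2 = 729 ≡ 59; 27^4 ≡ 59² = 3481 ≡ 64; 27^8 ≡ 64² = 4096 ≡ 9; 27^16 ≡ 9² = 81 ≡ 14; 27^32 ≡ 14² = 196 ≡ 62.
Since 33 = 32 + 1, 27^33 ≡ 62 · 27; multiplying out mod 67: 62·27 = 1674 ≡ 66. Thus 27^33 ≡ 66 ≡ −1 (mod 67).
The value −1 means 27 is a non-residue modulo 67, so t² ≡ 27 (mod 67) is impossible.

No, no such integer exists.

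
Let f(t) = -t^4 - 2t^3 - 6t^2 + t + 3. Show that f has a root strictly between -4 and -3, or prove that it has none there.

No such root exists.

f(-4) = -225 and f(-3) = -81, both negative, so a sign-change argument is unavailable; we show f keeps this sign on the whole interval.
Substitute t = -3 − u, where 0 < u < 1 on the interval. Expanding, f(-3 − u) = -u^4 - 10u^3 - 42u^2 - 91u - 81.
The nonzero coefficients here are all negative, so for u > 0 every term is negative (or zero), and the constant term -81 is strictly negative.
Therefore f(t) < 0 throughout (-4, -3), and f has no zero there.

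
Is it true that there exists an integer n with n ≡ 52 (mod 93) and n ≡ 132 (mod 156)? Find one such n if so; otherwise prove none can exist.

gcd(93, 156) = 3. If n ≡ 52 (mod 93) and n ≡ 132 (mod 156), then n ≡ 52 (mod 3) and n ≡ 132 (mod 3).
But 52 mod 3 = 1 while 132 mod 3 = 0, a contradiction.
Therefore no such n exists.

There is no such integer.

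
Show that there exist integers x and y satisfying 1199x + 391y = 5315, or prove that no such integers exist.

x = 39, y = -106

1199 and 391 are coprime, so 1199x + 391y ranges over all of ℤ.
Dividing repeatedly: 1199 = 3·391 + 26, 391 = 15·26 + 1, 26 = 26·1 + 0.
Back-substituting, 1 = 391 − 15·26 = 391 − 15·(1199 − 3·391) = −15·1199 + 46·391; that is, 1199·(-15) + 391·46 = 1.
Scaling by 5315 gives the particular solution (x, y) = (-79725, 244490).
Adding 204·391 to x and subtracting 204·1199 from y gives the tidier solution (39, -106).
Indeed 1199·39 + 391·(-106) = 46761 − 41446 = 5315.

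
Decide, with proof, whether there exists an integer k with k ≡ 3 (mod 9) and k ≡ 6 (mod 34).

The moduli 9 and 34 are coprime, so by the Chinese Remainder Theorem a unique solution modulo 306 exists.
Any solution of the first congruence is k = 3 + 9t; substituting into the second, 9t ≡ 6 − 3 ≡ 3 (mod 34).
Note 9·19 = 171 ≡ 1 (mod 34) (as 171 − 1 = 5·34), so 9⁻¹ ≡ 19.
Multiplying by 19: t ≡ 19·3 = 57 ≡ 23 (mod 34).
Taking t = 23 gives k = 3 + 9·23 = 210.
Indeed 210 ≡ 3 (mod 9) and 210 ≡ 6 (mod 34).

k = 210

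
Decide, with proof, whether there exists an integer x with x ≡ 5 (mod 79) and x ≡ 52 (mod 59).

Since 79 and 59 share no common factor, CRT says the pair of congruences has a solution (unique mod 4661).
Any solution of the first congruence is x = 5 + 79t; substituting into the second, 79t ≡ 52 − 5 ≡ 47 (mod 59).
79 ≡ 20 (mod 59), so this reads 20t ≡ 47 (mod 59). To invert 20 modulo 59: 59 = 2·20 + 19, 20 = 1·19 + 1, 19 = 19·1 + 0, and unwinding, 1 = 20 − 1·19 = 20 − (59 − 2·20) = −59 + 3·20. Thus 20⁻¹ ≡ 3 (mod 59).
Multiplying by 3: t ≡ 3·47 = 141 ≡ 23 (mod 59).
Taking t = 23 gives x = 5 + 79·23 = 1822.
Indeed 1822 ≡ 5 (mod 79) and 1822 ≡ 52 (mod 59).

x = 1822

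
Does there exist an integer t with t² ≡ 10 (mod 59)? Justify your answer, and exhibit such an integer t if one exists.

There is no such integer.

Apply Euler's criterion with the prime 59: 10 is a quadratic residue iff 10^29 ≡ 1 (mod 59), and a non-residue iff it is ≡ −1.
Squaring successively (mod 59): 10^2 = 100 ≡ 41; 10^4 ≡ 41² = 1681 ≡ 29; 10^8 ≡ 29² = 841 ≡ 15; 10^16 ≡ 15² = 225 ≡ 48.
Since 29 = 16 + 8 + 4 + 1, 10^29 ≡ 48 · 15 · 29 · 10; multiplying out mod 59: 48·15 = 720 ≡ 12, then 12·29 = 348 ≡ 53, then 53·10 = 530 ≡ 58. Thus 10^29 ≡ 58 ≡ −1 (mod 59).
By Euler's criterion 10 is a quadratic non-residue mod 59: no t satisfies t² ≡ 10 (mod 59).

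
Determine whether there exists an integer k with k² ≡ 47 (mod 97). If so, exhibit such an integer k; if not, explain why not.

k = 85 works: 85² = 7225, and 7225 − 47 = 7178 = 74·97.

k = 85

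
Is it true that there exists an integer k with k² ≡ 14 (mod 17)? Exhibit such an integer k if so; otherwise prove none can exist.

Since (17 − k)² ≡ k² (mod 17), it suffices to square k = 0, 1, …, 8: the residues are 0, 1, 4, 9, 16, 8, 2, 15, 13.
So the quadratic residues mod 17 are {0, 1, 2, 4, 8, 9, 13, 15, 16}, and 14 is not among them.
Therefore k² ≡ 14 (mod 17) has no solution.

There is no such integer.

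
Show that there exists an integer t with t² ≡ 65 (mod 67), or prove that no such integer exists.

Take t = 47. Then 47² = 2209 = 32·67 + 65, so 47² ≡ 65 (mod 67).

t = 47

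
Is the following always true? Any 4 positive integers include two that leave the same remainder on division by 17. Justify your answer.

Take the 4 consecutive integers 77, 78, 79, 80: their residues mod 17 are all distinct because 4 ≤ 17.
Hence this collection has no pair with equal remainders mod 17, disproving the claim.

No; for instance {77, 78, 79, 80} is a counterexample.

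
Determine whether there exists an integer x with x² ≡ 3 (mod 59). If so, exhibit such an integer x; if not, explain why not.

x = 48

Take x = 48. Then 48² = 2304 = 39·59 + 3, so 48² ≡ 3 (mod 59).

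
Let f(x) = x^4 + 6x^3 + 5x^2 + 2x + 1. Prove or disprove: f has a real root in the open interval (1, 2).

The endpoint values f(1) = 15 and f(2) = 89 are both positive. Claim: f(x) > 0 for every x in (1, 2).
Shift to the endpoint 1: with x = 1 + u (0 < u < 1), one computes f(1 + u) = u^4 + 10u^3 + 29u^2 + 34u + 15.
The nonzero coefficients here are all positive, so for u > 0 every term is positive (or zero), and the constant term 15 is strictly positive.
So f is strictly positive on (1, 2); no root exists in the interval.

No.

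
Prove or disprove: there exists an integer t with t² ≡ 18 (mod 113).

t = 73 works: 73² = 5329, and 5329 − 18 = 5311 = 47·113.

t = 73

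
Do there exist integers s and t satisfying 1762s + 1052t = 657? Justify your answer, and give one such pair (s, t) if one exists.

No, no such integers exist.

Any value of 1762s + 1052t is a multiple of gcd(1762, 1052) = 2.
But 657 = 2·328 + 1, so 2 ∤ 657.
Hence no integers s, t satisfy the equation.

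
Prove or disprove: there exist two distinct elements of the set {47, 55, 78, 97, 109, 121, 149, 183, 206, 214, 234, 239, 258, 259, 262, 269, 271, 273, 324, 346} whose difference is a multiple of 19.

The pair (78, 97) works.

Reduce each element mod 19: 47↦9, 55↦17, 78↦2, 97↦2, 109↦14, 121↦7, 149↦16, 183↦12, 206↦16, 214↦5, 234↦6, 239↦11, 258↦11, 259↦12, 262↦15, 269↦3, 271↦5, 273↦7, 324↦1, 346↦4. The residue 2 repeats (at 78 and 97), and 97 − 78 = 19 = 1·19.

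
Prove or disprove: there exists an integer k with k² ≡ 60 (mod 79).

No, no such integer exists.

Apply Euler's criterion with the prime 79: 60 is a quadratic residue iff 60^39 ≡ 1 (mod 79), and a non-residue iff it is ≡ −1.
Repeated squaring mod 79: 60^2 = 3600 ≡ 45; 60^4 ≡ 45² = 2025 ≡ 50; 60^8 ≡ 50² = 2500 ≡ 51; 60^16 ≡ 51² = 2601 ≡ 73; 60^32 ≡ 73² = 5329 ≡ 36.
Since 39 = 32 + 4 + 2 + 1, 60^39 ≡ 36 · 50 · 45 · 60; multiplying out mod 79: 36·50 = 1800 ≡ 62, then 62·45 = 2790 ≡ 25, then 25·60 = 1500 ≡ 78. Thus 60^39 ≡ 78 ≡ −1 (mod 79).
By Euler's criterion 60 is a quadratic non-residue mod 79: no k satisfies k² ≡ 60 (mod 79).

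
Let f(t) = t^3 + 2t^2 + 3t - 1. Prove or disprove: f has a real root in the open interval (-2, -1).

Evaluate at the endpoints: f(-2) = -7, f(-1) = -3 — same sign (negative).
The derivative f'(t) = 3t^2 + 4t + 3 is a quadratic with discriminant 4² − 4·3·3 = -20 < 0; it never vanishes, so it is always positive (sign of the leading coefficient).
Hence f is strictly increasing on ℝ, and in particular on [-2, -1]. A strictly monotone function with same-sign endpoint values stays negative on the whole interval, so f has no zero in (-2, -1).

No such root exists.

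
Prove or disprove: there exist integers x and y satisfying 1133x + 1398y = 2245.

x = 1073, y = -868

1133 and 1398 are coprime, so 1133x + 1398y ranges over all of ℤ.
Run the Euclidean algorithm on 1398 and 1133: 1398 = 1·1133 + 265, 1133 = 4·265 + 73, 265 = 3·73 + 46, 73 = 1·46 + 27, 46 = 1·27 + 19, 27 = 1·19 + 8, 19 = 2·8 + 3, 8 = 2·3 + 2, 3 = 1·2 + 1, 2 = 2·1 + 0.
Working back up the chain: 1 = 3 − 1·2 = 3 − (8 − 2·3) = −8 + 3·3 = −8 + 3·(19 − 2·8) = 3·19 − 7·8 = 3·19 − 7·(27 − 1·19) = −7·27 + 10·19 = −7·27 + 10·(46 − 1·27) = 10·46 − 17·27 = 10·46 − 17·(73 − 1·46) = −17·73 + 27·46 = −17·73 + 27·(265 − 3·73) = 27·265 − 98·73 = 27·265 − 98·(1133 − 4·265) = −98·1133 + 419·265 = −98·1133 + 419·(1398 − 1·1133) = 419·1398 − 517·1133. So 1133·(-517) + 1398·419 = 1.
Scaling by 2245 gives the particular solution (x, y) = (-1160665, 940655).
Adding 831·1398 to x and subtracting 831·1133 from y gives the tidier solution (1073, -868).
Indeed 1133·1073 + 1398·(-868) = 1215709 − 1213464 = 2245.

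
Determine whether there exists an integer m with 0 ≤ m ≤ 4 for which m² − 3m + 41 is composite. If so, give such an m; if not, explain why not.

m = 4

At m = 4: 4² − 3·4 + 41 = 45 = 3·15, which is composite.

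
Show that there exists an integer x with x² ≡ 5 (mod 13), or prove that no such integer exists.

Computing x² mod 13 for x = 0, 1, …, 6 (enough, by the symmetry x ↦ 13 − x) gives 0, 1, 4, 9, 3, 12, 10.
So the quadratic residues mod 13 are {0, 1, 3, 4, 9, 10, 12}, and 5 is not among them.
Therefore x² ≡ 5 (mod 13) has no solution.

There is no such integer.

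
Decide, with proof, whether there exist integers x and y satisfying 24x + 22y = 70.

x = 2, y = 1

Since gcd(24, 22) = 2 and 70 = 2·35, Bézout's identity guarantees a solution.
Dividing through by 2 reduces the equation to 12x + 11y = 35.
Run the Euclidean algorithm on 12 and 11: 12 = 1·11 + 1, 11 = 11·1 + 0.
Working back up the chain: 1 = 12 − 1·11. So 12·1 + 11·(-1) = 1.
Multiplying through by 35: x = 1·35 = 35, y = (-1)·35 = -35 is a solution.
Subtracting 3·11 from x and adding 3·12 to y gives the tidier solution (2, 1).
Check: 24·2 + 22·1 = 48 + 22 = 70. ✓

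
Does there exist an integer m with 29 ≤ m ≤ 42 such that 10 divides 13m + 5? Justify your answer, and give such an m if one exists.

m = 35

Scanning upward from m = 29 gives 382, 395, 408, 421, 434, 447, none divisible by 10. At m = 35 we get 13·35 + 5 = 460, and 460 = 10·46.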